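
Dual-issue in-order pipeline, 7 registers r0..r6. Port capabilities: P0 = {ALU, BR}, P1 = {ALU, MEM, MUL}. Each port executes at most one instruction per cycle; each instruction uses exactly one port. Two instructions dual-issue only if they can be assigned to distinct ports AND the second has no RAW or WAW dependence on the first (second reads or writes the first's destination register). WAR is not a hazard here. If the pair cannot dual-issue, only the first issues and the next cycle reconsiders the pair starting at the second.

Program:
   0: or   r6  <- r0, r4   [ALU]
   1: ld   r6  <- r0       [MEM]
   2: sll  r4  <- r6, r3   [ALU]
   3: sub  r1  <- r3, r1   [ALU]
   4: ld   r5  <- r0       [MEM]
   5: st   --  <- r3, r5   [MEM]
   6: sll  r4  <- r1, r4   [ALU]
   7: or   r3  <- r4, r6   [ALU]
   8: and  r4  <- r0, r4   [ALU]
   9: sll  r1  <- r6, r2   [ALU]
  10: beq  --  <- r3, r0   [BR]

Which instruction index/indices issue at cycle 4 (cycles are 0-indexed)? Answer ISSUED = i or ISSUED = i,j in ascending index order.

  cy0 -> i0 (or.ALU) WAW r6
  cy1 -> i1 (ld.MEM) RAW r6
  cy2 -> i2&i3 (sll.ALU;sub.ALU) dual
  cy3 -> i4 (ld.MEM) no-port MEM/MEM
  cy4 -> i5&i6 (st.MEM;sll.ALU) dual
  cy5 -> i7&i8 (or.ALU;and.ALU) dual
  cy6 -> i9&i10 (sll.ALU;beq.BR) dual

ISSUED = 5,6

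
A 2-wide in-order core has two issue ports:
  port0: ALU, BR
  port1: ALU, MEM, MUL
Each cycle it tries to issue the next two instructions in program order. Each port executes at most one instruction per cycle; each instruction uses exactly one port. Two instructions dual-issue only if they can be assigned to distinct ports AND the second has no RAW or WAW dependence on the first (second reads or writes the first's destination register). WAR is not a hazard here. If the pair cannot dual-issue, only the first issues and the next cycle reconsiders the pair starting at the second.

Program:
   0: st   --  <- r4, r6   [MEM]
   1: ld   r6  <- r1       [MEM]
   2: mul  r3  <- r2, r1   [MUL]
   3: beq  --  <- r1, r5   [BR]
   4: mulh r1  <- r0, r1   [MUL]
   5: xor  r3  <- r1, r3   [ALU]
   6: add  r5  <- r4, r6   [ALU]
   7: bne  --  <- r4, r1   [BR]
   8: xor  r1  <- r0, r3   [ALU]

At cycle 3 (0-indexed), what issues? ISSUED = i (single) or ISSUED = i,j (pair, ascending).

c0: i0 st  no-port MEM/MEM
c1: i1 ld  no-port MEM/MUL
c2: i2&i3 mul;beq  pair
c3: i4 mulh  RAW r1
c4: i5&i6 xor;add  pair
c5: i7&i8 bne;xor  pair

ISSUED = 4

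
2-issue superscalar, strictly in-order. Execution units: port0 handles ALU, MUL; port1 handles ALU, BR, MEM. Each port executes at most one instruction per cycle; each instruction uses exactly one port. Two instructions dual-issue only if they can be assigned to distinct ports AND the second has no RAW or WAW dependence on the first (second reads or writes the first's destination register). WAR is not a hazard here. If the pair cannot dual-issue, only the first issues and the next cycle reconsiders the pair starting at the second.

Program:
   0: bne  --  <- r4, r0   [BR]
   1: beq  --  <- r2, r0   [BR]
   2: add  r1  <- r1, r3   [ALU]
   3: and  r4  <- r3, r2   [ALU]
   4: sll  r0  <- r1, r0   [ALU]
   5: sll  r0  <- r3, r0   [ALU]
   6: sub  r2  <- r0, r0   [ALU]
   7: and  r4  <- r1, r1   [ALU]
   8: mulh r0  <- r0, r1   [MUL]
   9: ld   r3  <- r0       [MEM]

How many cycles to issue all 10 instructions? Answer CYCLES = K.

[0] i0  bne.BR  -- no-port BR/BR
[1] i1,i2  beq.BR;add.ALU  -- pair
[2] i3,i4  and.ALU;sll.ALU  -- pair
[3] i5  sll.ALU  -- RAW r0
[4] i6,i7  sub.ALU;and.ALU  -- pair
[5] i8  mulh.MUL  -- RAW r0
[6] i9  ld.MEM  -- tail

CYCLES = 7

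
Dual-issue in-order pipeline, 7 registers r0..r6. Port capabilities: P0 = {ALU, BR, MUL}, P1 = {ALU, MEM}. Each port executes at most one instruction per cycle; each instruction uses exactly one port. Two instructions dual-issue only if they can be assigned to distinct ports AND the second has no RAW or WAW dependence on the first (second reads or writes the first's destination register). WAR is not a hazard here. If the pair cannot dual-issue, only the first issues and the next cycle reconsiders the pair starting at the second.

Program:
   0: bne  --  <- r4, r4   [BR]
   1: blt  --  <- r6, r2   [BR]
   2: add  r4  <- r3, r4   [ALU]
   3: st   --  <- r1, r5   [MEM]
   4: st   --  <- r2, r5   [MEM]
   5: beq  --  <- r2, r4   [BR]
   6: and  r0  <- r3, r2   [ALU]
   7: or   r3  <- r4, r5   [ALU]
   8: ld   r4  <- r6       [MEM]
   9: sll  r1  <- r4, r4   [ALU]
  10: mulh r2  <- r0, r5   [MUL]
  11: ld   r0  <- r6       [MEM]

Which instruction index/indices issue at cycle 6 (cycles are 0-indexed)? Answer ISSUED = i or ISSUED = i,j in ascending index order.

  cy0 -> i0 (bne.BR) no-port BR/BR
  cy1 -> i1,i2 (blt.BR add.ALU) 2-wide
  cy2 -> i3 (st.MEM) no-port MEM/MEM
  cy3 -> i4,i5 (st.MEM beq.BR) 2-wide
  cy4 -> i6,i7 (and.ALU or.ALU) 2-wide
  cy5 -> i8 (ld.MEM) RAW r4
  cy6 -> i9,i10 (sll.ALU mulh.MUL) 2-wide
  cy7 -> i11 (ld.MEM) tail

ISSUED = 9,10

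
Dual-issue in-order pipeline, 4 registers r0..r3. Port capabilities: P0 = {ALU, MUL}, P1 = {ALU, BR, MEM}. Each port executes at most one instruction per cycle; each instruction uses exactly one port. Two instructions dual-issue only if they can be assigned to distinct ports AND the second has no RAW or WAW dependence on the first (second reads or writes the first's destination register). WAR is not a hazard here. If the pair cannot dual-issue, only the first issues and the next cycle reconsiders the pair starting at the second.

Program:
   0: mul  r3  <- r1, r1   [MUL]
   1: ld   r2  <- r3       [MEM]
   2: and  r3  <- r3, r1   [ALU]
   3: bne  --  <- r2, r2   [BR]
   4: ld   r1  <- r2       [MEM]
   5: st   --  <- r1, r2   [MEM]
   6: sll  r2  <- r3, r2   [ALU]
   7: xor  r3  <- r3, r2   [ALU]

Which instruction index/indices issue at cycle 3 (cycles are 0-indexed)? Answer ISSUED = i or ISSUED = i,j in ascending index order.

#0 head=0: mul.MUL i0 RAW r3
#1 head=1: ld.MEM;and.ALU i1+i2 pair
#2 head=3: bne.BR i3 no-port BR/MEM
#3 head=4: ld.MEM i4 no-port MEM/MEM
#4 head=5: st.MEM;sll.ALU i5+i6 pair
#5 head=7: xor.ALU i7 tail

ISSUED = 4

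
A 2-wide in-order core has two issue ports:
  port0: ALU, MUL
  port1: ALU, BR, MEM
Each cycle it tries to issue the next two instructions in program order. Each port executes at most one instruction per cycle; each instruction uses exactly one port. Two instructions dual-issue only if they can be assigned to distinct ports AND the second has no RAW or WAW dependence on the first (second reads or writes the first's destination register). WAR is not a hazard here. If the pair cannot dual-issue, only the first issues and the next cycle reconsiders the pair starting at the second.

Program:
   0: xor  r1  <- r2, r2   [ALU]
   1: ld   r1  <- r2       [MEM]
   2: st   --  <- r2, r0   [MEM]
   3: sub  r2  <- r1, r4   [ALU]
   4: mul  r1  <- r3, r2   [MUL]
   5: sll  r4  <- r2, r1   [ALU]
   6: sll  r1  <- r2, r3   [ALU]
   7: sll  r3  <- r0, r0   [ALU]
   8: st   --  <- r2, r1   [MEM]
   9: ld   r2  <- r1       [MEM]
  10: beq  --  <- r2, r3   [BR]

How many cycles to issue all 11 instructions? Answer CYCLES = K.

c0: i0 xor  WAW r1
c1: i1 ld  no-port MEM/MEM
c2: i2+i3 st/sub  2-wide
c3: i4 mul  RAW r1
c4: i5+i6 sll/sll  2-wide
c5: i7+i8 sll/st  2-wide
c6: i9 ld  no-port MEM/BR
c7: i10 beq  tail

CYCLES = 8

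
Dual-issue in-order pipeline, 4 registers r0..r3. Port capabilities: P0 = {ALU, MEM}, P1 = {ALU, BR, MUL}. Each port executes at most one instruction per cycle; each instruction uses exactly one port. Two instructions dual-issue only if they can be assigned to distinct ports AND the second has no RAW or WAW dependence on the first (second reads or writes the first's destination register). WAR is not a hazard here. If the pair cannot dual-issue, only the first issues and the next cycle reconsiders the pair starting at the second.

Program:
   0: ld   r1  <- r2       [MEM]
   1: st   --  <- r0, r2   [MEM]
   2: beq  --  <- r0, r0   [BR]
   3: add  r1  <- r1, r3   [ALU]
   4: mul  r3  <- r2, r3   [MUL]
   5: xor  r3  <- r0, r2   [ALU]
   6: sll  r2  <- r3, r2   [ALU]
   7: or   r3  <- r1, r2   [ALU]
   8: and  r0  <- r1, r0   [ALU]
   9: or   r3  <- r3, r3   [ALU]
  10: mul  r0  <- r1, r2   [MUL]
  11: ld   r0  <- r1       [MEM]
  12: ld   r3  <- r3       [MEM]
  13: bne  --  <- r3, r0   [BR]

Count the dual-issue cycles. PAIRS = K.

#0 head=0: ld.MEM i0 no-port MEM/MEM
#1 head=1: st.MEM+beq.BR i1,i2 2-wide
#2 head=3: add.ALU+mul.MUL i3,i4 2-wide
#3 head=5: xor.ALU i5 RAW r3
#4 head=6: sll.ALU i6 RAW r2
#5 head=7: or.ALU+and.ALU i7,i8 2-wide
#6 head=9: or.ALU+mul.MUL i9,i10 2-wide
#7 head=11: ld.MEM i11 no-port MEM/MEM
#8 head=12: ld.MEM i12 RAW r3
#9 head=13: bne.BR i13 tail

PAIRS = 4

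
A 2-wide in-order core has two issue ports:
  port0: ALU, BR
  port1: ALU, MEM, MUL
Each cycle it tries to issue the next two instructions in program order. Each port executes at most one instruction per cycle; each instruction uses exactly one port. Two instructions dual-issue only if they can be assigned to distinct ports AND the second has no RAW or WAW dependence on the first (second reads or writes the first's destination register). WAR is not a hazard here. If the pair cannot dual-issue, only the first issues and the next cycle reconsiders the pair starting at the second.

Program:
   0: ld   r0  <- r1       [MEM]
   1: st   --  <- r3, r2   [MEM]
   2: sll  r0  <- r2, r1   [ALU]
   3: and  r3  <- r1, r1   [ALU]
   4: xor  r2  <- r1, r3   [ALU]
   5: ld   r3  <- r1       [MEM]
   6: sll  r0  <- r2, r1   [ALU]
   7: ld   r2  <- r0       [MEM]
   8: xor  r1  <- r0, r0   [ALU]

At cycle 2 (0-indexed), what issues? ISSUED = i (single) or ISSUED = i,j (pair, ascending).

t=0 i0:ld ; no-port MEM/MEM
t=1 i1/i2:st sll ; pair
t=2 i3:and ; RAW r3
t=3 i4/i5:xor ld ; pair
t=4 i6:sll ; RAW r0
t=5 i7/i8:ld xor ; pair

ISSUED = 3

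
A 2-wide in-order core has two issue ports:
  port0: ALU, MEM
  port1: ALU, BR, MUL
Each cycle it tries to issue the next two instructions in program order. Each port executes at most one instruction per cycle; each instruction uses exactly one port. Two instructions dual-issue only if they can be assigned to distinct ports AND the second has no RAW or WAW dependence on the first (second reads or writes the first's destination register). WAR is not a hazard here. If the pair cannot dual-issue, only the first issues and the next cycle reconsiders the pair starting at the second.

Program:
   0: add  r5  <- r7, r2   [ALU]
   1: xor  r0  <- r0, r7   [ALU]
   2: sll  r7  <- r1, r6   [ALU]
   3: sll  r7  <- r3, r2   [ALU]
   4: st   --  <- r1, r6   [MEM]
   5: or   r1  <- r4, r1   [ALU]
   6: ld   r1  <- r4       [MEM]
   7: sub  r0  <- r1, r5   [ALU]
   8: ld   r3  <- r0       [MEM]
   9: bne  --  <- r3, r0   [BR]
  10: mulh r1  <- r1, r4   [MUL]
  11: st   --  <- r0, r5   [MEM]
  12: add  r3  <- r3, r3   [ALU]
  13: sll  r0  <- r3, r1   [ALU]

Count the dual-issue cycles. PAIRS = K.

  cy0 -> i0&i1 (add+xor) pair
  cy1 -> i2 (sll) WAW r7
  cy2 -> i3&i4 (sll+st) pair
  cy3 -> i5 (or) WAW r1
  cy4 -> i6 (ld) RAW r1
  cy5 -> i7 (sub) RAW r0
  cy6 -> i8 (ld) RAW r3
  cy7 -> i9 (bne) no-port BR/MUL
  cy8 -> i10&i11 (mulh+st) pair
  cy9 -> i12 (add) RAW r3
  cy10 -> i13 (sll) tail

PAIRS = 3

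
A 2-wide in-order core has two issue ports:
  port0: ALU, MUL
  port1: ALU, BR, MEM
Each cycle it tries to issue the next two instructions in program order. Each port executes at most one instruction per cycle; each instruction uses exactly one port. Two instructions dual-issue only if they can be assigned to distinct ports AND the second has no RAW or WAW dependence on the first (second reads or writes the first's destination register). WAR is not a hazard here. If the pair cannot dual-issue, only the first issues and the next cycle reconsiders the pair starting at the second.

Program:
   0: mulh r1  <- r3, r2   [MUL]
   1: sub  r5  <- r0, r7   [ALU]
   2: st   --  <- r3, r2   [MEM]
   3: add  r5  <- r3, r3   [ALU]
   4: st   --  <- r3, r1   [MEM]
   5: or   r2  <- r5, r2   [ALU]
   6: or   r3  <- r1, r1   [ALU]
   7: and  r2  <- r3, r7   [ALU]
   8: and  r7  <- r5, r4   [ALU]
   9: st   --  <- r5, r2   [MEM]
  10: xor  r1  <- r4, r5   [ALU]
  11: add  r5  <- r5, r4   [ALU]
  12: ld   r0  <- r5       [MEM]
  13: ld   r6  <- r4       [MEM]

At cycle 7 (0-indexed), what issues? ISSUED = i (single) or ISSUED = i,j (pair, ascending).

0. mulh;sub @i0&i1  | 2-wide
1. st;add @i2&i3  | 2-wide
2. st;or @i4&i5  | 2-wide
3. or @i6  | RAW r3
4. and;and @i7&i8  | 2-wide
5. st;xor @i9&i10  | 2-wide
6. add @i11  | RAW r5
7. ld @i12  | no-port MEM/MEM
8. ld @i13  | tail

ISSUED = 12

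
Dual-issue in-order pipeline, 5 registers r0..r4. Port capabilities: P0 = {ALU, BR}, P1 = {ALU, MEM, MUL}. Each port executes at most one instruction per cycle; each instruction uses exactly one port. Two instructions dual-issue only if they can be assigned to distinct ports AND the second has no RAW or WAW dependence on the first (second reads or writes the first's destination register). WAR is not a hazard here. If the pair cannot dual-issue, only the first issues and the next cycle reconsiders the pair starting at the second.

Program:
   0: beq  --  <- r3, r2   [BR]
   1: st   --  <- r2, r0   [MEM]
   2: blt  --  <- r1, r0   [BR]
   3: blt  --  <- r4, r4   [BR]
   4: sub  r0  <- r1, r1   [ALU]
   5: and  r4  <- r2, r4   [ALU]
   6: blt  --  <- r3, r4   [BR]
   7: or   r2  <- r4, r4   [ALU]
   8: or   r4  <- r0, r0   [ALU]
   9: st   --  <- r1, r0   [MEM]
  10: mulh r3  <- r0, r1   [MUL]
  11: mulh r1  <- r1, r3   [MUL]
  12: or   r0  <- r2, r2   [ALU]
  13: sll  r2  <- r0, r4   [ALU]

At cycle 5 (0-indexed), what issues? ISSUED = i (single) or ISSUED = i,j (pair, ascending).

[0] i0/i1  beq+st  -- 2-wide
[1] i2  blt  -- no-port BR/BR
[2] i3/i4  blt+sub  -- 2-wide
[3] i5  and  -- RAW r4
[4] i6/i7  blt+or  -- 2-wide
[5] i8/i9  or+st  -- 2-wide
[6] i10  mulh  -- no-port MUL/MUL
[7] i11/i12  mulh+or  -- 2-wide
[8] i13  sll  -- tail

ISSUED = 8,9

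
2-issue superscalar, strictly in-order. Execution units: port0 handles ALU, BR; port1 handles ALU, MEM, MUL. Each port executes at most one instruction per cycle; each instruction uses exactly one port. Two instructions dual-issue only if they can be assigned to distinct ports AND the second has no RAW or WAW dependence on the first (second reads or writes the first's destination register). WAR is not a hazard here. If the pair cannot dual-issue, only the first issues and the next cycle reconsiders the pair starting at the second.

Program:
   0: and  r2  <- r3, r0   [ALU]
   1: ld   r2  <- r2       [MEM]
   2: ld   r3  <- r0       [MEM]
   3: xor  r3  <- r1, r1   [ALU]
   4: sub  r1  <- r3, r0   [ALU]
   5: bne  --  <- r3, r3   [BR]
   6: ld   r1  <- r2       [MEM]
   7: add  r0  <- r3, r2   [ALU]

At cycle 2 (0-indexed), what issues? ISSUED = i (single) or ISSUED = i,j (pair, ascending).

ISSUED = 2

[0] i0  and.ALU  -- RAW+WAW r2
[1] i1  ld.MEM  -- no-port MEM/MEM
[2] i2  ld.MEM  -- WAW r3
[3] i3  xor.ALU  -- RAW r3
[4] i4/i5  sub.ALU bne.BR  -- pair
[5] i6/i7  ld.MEM add.ALU  -- pair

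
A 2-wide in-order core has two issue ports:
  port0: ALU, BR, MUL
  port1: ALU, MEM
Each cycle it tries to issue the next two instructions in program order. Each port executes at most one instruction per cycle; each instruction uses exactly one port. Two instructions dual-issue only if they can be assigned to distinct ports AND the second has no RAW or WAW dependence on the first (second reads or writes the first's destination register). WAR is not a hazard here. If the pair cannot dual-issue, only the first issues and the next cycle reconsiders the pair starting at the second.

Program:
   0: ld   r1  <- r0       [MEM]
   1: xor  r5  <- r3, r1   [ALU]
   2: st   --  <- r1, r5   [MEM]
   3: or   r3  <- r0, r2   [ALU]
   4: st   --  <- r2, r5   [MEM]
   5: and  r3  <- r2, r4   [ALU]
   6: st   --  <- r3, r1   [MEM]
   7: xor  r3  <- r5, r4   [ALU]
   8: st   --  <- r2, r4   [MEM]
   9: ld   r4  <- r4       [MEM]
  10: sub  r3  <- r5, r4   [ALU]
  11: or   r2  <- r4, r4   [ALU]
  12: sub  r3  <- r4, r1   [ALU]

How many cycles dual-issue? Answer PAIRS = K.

PAIRS = 4

#0 head=0: ld.MEM i0 RAW r1
#1 head=1: xor.ALU i1 RAW r5
#2 head=2: st.MEM+or.ALU i2/i3 pair
#3 head=4: st.MEM+and.ALU i4/i5 pair
#4 head=6: st.MEM+xor.ALU i6/i7 pair
#5 head=8: st.MEM i8 no-port MEM/MEM
#6 head=9: ld.MEM i9 RAW r4
#7 head=10: sub.ALU+or.ALU i10/i11 pair
#8 head=12: sub.ALU i12 tail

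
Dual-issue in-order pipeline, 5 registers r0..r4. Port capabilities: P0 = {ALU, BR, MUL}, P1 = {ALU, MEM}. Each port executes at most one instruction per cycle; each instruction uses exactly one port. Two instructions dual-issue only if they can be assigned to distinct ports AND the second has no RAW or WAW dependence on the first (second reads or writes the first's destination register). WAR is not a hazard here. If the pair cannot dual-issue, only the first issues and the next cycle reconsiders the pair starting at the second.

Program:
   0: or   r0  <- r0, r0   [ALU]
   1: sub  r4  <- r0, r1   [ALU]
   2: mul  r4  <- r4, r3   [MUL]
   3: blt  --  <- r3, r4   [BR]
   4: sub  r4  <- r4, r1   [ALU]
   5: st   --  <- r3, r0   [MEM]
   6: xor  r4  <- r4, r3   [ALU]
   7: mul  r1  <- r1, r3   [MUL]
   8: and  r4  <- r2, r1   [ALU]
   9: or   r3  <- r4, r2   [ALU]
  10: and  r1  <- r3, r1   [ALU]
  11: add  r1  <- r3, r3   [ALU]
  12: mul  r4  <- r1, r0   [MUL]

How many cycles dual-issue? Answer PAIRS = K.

PAIRS = 2

#0 head=0: or i0 RAW r0
#1 head=1: sub i1 RAW+WAW r4
#2 head=2: mul i2 no-port MUL/BR
#3 head=3: blt+sub i3,i4 dual
#4 head=5: st+xor i5,i6 dual
#5 head=7: mul i7 RAW r1
#6 head=8: and i8 RAW r4
#7 head=9: or i9 RAW r3
#8 head=10: and i10 WAW r1
#9 head=11: add i11 RAW r1
#10 head=12: mul i12 tail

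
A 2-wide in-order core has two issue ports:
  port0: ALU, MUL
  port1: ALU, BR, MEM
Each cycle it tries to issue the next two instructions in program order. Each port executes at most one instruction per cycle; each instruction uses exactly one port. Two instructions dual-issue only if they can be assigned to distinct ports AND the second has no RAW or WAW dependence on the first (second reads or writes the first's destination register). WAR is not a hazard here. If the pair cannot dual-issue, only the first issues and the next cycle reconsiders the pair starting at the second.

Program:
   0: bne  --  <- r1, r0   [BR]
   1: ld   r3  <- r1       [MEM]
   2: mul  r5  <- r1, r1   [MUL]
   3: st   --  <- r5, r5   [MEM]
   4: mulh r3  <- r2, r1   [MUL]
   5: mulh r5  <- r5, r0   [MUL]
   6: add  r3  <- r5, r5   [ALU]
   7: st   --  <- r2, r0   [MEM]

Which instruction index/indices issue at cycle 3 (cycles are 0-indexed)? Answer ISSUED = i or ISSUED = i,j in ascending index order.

[0] i0  bne.BR  -- no-port BR/MEM
[1] i1&i2  ld.MEM mul.MUL  -- pair
[2] i3&i4  st.MEM mulh.MUL  -- pair
[3] i5  mulh.MUL  -- RAW r5
[4] i6&i7  add.ALU st.MEM  -- pair

ISSUED = 5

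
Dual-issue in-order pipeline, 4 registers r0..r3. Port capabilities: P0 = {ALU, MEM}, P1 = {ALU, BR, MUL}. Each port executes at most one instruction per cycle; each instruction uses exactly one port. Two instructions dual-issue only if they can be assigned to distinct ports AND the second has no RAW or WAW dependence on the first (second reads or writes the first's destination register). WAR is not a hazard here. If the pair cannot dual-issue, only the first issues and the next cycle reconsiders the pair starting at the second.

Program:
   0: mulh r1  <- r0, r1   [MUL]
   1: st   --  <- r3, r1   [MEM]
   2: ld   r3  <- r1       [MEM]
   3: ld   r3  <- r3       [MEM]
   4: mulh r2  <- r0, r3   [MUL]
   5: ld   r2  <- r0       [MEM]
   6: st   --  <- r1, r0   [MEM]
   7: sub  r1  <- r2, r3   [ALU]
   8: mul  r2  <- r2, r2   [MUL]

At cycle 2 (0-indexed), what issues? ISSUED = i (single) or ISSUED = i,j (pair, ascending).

#0 head=0: mulh i0 RAW r1
#1 head=1: st i1 no-port MEM/MEM
#2 head=2: ld i2 no-port MEM/MEM
#3 head=3: ld i3 RAW r3
#4 head=4: mulh i4 WAW r2
#5 head=5: ld i5 no-port MEM/MEM
#6 head=6: st+sub i6/i7 dual
#7 head=8: mul i8 tail

ISSUED = 2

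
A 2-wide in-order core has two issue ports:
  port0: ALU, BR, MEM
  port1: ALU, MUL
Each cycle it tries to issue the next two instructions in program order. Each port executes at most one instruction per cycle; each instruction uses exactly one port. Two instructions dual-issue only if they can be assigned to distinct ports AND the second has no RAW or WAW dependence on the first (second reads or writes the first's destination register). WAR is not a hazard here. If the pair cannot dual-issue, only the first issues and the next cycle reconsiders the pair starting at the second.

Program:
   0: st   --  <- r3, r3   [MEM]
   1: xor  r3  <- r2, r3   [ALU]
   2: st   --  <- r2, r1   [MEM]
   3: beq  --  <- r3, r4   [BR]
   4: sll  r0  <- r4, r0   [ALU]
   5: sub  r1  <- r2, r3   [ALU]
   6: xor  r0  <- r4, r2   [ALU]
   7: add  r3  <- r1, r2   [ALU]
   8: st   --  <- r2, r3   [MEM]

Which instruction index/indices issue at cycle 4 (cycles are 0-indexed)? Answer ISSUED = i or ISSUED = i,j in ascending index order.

ISSUED = 7

#0 head=0: st.MEM+xor.ALU i0,i1 pair
#1 head=2: st.MEM i2 no-port MEM/BR
#2 head=3: beq.BR+sll.ALU i3,i4 pair
#3 head=5: sub.ALU+xor.ALU i5,i6 pair
#4 head=7: add.ALU i7 RAW r3
#5 head=8: st.MEM i8 tail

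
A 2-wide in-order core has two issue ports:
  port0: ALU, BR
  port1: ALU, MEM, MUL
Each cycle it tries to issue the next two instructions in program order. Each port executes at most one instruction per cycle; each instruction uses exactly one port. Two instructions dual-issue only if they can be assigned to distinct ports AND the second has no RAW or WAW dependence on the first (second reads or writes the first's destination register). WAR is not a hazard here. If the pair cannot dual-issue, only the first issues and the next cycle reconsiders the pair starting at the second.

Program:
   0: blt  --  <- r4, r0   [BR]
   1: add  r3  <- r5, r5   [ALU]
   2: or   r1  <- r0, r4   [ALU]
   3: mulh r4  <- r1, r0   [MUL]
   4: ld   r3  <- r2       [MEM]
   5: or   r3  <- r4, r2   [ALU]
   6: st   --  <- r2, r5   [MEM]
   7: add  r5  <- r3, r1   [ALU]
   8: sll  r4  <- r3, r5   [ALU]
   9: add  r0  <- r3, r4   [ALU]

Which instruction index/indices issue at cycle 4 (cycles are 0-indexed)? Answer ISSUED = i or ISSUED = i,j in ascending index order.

  cy0 -> i0,i1 (blt.BR add.ALU) dual
  cy1 -> i2 (or.ALU) RAW r1
  cy2 -> i3 (mulh.MUL) no-port MUL/MEM
  cy3 -> i4 (ld.MEM) WAW r3
  cy4 -> i5,i6 (or.ALU st.MEM) dual
  cy5 -> i7 (add.ALU) RAW r5
  cy6 -> i8 (sll.ALU) RAW r4
  cy7 -> i9 (add.ALU) tail

ISSUED = 5,6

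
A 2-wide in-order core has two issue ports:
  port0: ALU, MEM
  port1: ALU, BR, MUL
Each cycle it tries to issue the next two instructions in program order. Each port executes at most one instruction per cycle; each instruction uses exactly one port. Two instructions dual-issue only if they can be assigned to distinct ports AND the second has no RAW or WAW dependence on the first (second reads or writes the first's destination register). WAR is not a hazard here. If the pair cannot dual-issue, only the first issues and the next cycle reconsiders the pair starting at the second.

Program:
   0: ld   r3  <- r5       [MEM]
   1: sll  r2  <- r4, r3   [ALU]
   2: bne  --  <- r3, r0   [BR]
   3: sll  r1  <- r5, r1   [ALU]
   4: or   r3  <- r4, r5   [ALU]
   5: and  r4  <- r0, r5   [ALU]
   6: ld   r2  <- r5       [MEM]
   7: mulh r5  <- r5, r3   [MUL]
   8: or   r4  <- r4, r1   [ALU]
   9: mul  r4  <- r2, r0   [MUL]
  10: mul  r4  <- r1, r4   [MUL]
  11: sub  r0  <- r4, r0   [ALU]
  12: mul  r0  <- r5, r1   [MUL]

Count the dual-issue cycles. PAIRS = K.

#0 head=0: ld.MEM i0 RAW r3
#1 head=1: sll.ALU;bne.BR i1+i2 pair
#2 head=3: sll.ALU;or.ALU i3+i4 pair
#3 head=5: and.ALU;ld.MEM i5+i6 pair
#4 head=7: mulh.MUL;or.ALU i7+i8 pair
#5 head=9: mul.MUL i9 no-port MUL/MUL
#6 head=10: mul.MUL i10 RAW r4
#7 head=11: sub.ALU i11 WAW r0
#8 head=12: mul.MUL i12 tail

PAIRS = 4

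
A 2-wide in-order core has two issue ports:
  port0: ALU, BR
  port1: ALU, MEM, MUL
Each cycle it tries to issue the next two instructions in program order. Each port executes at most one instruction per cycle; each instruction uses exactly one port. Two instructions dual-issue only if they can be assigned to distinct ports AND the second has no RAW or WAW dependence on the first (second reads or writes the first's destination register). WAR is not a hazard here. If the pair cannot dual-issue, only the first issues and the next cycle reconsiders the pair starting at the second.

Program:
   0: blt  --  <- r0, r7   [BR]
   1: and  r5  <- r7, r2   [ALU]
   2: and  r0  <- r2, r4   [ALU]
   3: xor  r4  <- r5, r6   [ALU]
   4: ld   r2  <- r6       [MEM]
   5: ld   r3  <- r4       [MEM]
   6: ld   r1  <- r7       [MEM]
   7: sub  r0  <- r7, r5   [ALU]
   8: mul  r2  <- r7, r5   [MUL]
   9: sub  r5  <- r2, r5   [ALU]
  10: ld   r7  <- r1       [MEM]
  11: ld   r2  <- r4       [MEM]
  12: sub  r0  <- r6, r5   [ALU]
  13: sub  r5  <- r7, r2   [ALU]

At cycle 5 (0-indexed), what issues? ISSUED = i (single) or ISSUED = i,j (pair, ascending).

#0 head=0: blt.BR/and.ALU i0,i1 dual
#1 head=2: and.ALU/xor.ALU i2,i3 dual
#2 head=4: ld.MEM i4 no-port MEM/MEM
#3 head=5: ld.MEM i5 no-port MEM/MEM
#4 head=6: ld.MEM/sub.ALU i6,i7 dual
#5 head=8: mul.MUL i8 RAW r2
#6 head=9: sub.ALU/ld.MEM i9,i10 dual
#7 head=11: ld.MEM/sub.ALU i11,i12 dual
#8 head=13: sub.ALU i13 tail

ISSUED = 8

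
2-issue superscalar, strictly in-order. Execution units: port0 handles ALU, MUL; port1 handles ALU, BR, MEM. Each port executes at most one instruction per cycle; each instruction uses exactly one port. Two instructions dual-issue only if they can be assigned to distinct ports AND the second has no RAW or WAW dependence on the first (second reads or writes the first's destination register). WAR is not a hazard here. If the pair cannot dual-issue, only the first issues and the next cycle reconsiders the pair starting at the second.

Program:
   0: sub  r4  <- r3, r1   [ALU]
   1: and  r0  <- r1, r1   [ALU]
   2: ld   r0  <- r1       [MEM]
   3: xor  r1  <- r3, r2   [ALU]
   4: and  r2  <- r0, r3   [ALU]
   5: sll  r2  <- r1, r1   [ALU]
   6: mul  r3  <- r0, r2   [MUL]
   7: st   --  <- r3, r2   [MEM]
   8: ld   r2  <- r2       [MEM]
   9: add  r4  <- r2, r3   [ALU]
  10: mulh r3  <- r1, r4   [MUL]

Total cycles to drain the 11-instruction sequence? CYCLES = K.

t=0 i0+i1:sub.ALU and.ALU ; 2-wide
t=1 i2+i3:ld.MEM xor.ALU ; 2-wide
t=2 i4:and.ALU ; WAW r2
t=3 i5:sll.ALU ; RAW r2
t=4 i6:mul.MUL ; RAW r3
t=5 i7:st.MEM ; no-port MEM/MEM
t=6 i8:ld.MEM ; RAW r2
t=7 i9:add.ALU ; RAW r4
t=8 i10:mulh.MUL ; tail

CYCLES = 9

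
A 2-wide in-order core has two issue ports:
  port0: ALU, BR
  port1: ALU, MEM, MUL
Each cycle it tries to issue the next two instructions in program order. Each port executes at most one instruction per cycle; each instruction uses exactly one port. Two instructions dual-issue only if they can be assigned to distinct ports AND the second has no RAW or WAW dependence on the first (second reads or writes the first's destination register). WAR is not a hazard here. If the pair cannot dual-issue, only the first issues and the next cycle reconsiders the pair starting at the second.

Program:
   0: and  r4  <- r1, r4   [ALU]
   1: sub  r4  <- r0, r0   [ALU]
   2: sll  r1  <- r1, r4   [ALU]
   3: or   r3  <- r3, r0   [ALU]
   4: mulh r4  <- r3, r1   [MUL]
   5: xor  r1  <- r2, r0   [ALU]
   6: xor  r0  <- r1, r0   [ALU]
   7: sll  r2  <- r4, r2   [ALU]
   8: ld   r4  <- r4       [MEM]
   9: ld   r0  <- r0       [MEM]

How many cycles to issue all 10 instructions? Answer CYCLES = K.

c0: i0 and  WAW r4
c1: i1 sub  RAW r4
c2: i2&i3 sll/or  2-wide
c3: i4&i5 mulh/xor  2-wide
c4: i6&i7 xor/sll  2-wide
c5: i8 ld  no-port MEM/MEM
c6: i9 ld  tail

CYCLES = 7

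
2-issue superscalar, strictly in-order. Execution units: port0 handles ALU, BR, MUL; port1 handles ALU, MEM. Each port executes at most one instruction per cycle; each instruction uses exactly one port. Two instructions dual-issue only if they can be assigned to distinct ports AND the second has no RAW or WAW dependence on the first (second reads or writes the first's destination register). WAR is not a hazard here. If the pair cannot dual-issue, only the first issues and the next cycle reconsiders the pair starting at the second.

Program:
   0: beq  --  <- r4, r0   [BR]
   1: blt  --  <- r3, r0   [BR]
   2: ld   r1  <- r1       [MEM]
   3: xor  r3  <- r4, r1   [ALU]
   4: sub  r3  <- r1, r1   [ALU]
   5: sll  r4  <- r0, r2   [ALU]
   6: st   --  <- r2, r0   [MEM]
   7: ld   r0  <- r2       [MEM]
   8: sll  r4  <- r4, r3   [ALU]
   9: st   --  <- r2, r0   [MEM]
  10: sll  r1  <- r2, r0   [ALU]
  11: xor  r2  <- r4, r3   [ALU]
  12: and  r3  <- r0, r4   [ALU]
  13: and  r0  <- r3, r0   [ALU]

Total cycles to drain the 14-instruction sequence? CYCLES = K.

CYCLES = 9

t=0 i0:beq ; no-port BR/BR
t=1 i1+i2:blt/ld ; pair
t=2 i3:xor ; WAW r3
t=3 i4+i5:sub/sll ; pair
t=4 i6:st ; no-port MEM/MEM
t=5 i7+i8:ld/sll ; pair
t=6 i9+i10:st/sll ; pair
t=7 i11+i12:xor/and ; pair
t=8 i13:and ; tail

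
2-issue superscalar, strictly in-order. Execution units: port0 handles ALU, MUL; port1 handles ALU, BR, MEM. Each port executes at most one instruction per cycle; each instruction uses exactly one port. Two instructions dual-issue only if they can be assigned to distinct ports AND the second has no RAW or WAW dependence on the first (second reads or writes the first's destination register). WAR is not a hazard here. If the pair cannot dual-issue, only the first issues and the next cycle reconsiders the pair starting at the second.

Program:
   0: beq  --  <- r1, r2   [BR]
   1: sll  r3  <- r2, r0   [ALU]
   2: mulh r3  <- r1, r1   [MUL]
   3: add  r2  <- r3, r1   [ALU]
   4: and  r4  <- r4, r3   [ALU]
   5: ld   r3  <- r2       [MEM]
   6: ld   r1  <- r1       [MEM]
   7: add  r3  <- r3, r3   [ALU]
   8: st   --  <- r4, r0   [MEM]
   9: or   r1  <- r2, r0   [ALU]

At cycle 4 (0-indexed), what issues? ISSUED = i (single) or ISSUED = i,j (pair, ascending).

ISSUED = 6,7

c0: i0&i1 beq;sll  dual
c1: i2 mulh  RAW r3
c2: i3&i4 add;and  dual
c3: i5 ld  no-port MEM/MEM
c4: i6&i7 ld;add  dual
c5: i8&i9 st;or  dual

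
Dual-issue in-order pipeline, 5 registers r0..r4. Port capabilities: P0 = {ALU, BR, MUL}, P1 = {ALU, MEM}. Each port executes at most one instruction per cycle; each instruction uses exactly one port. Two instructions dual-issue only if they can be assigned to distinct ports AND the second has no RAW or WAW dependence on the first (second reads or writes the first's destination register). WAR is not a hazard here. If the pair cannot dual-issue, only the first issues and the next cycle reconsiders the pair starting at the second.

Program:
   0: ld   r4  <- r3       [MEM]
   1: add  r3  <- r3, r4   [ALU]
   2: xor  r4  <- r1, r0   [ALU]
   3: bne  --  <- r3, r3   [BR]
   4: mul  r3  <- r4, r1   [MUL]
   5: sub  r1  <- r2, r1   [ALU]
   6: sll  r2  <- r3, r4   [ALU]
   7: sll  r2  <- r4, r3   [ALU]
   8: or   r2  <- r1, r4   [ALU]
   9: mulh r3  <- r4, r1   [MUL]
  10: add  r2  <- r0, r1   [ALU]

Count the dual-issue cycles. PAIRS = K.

c0: i0 ld  RAW r4
c1: i1/i2 add+xor  2-wide
c2: i3 bne  no-port BR/MUL
c3: i4/i5 mul+sub  2-wide
c4: i6 sll  WAW r2
c5: i7 sll  WAW r2
c6: i8/i9 or+mulh  2-wide
c7: i10 add  tail

PAIRS = 3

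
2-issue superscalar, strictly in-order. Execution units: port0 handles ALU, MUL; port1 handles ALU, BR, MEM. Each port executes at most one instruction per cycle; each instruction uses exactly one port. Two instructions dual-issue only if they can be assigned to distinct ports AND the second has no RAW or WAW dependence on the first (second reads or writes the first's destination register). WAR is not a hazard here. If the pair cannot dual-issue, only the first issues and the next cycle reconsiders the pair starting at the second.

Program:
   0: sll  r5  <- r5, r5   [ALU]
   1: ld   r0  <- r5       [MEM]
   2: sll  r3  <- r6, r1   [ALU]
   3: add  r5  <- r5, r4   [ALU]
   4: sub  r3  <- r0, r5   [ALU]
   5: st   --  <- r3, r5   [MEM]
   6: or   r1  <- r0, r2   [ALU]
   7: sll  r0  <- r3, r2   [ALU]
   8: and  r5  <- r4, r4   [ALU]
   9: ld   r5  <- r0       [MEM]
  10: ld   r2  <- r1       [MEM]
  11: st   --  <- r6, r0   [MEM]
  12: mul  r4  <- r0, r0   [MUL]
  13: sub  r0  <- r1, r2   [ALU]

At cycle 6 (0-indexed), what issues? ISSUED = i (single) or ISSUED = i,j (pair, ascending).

ISSUED = 9

c0: i0 sll.ALU  RAW r5
c1: i1&i2 ld.MEM+sll.ALU  2-wide
c2: i3 add.ALU  RAW r5
c3: i4 sub.ALU  RAW r3
c4: i5&i6 st.MEM+or.ALU  2-wide
c5: i7&i8 sll.ALU+and.ALU  2-wide
c6: i9 ld.MEM  no-port MEM/MEM
c7: i10 ld.MEM  no-port MEM/MEM
c8: i11&i12 st.MEM+mul.MUL  2-wide
c9: i13 sub.ALU  tail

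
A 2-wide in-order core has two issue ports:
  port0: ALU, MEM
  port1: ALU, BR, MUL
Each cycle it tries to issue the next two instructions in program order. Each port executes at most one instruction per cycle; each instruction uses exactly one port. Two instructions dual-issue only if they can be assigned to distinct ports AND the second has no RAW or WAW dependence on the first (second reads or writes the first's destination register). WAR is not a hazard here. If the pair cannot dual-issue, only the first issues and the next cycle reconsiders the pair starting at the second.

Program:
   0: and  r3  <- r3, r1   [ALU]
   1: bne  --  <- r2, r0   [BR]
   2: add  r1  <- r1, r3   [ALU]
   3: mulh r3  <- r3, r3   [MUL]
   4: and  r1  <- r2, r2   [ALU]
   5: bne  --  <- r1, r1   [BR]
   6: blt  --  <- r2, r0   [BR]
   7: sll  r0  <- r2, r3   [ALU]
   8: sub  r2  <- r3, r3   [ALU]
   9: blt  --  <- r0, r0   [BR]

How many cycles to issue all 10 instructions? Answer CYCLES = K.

CYCLES = 6

  cy0 -> i0+i1 (and.ALU+bne.BR) dual
  cy1 -> i2+i3 (add.ALU+mulh.MUL) dual
  cy2 -> i4 (and.ALU) RAW r1
  cy3 -> i5 (bne.BR) no-port BR/BR
  cy4 -> i6+i7 (blt.BR+sll.ALU) dual
  cy5 -> i8+i9 (sub.ALU+blt.BR) dual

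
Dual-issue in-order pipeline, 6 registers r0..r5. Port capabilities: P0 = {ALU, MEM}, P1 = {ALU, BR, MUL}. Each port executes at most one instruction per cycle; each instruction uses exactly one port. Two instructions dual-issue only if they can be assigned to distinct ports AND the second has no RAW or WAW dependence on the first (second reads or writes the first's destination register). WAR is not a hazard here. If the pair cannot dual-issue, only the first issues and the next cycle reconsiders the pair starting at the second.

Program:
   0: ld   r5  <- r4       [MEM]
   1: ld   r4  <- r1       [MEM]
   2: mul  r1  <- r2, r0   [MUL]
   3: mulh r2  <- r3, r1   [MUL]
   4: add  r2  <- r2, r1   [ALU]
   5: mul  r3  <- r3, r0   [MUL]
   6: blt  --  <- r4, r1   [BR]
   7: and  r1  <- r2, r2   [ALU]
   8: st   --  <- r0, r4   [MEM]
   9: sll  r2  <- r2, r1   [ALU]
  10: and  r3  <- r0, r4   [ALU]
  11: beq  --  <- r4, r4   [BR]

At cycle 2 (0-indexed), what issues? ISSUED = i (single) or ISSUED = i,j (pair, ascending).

  cy0 -> i0 (ld) no-port MEM/MEM
  cy1 -> i1+i2 (ld+mul) 2-wide
  cy2 -> i3 (mulh) RAW+WAW r2
  cy3 -> i4+i5 (add+mul) 2-wide
  cy4 -> i6+i7 (blt+and) 2-wide
  cy5 -> i8+i9 (st+sll) 2-wide
  cy6 -> i10+i11 (and+beq) 2-wide

ISSUED = 3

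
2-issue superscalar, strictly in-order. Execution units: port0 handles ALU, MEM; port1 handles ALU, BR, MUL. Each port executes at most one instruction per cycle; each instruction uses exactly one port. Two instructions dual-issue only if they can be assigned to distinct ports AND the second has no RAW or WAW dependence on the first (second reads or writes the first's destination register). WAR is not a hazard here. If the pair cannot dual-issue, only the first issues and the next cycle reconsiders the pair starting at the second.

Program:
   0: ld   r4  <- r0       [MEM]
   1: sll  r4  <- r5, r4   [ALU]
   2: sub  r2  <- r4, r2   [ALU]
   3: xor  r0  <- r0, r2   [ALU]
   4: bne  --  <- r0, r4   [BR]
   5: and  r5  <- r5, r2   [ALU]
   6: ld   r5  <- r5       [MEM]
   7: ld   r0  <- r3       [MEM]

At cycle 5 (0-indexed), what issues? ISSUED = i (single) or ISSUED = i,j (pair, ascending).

ISSUED = 6

0. ld @i0  | RAW+WAW r4
1. sll @i1  | RAW r4
2. sub @i2  | RAW r2
3. xor @i3  | RAW r0
4. bne;and @i4+i5  | dual
5. ld @i6  | no-port MEM/MEM
6. ld @i7  | tail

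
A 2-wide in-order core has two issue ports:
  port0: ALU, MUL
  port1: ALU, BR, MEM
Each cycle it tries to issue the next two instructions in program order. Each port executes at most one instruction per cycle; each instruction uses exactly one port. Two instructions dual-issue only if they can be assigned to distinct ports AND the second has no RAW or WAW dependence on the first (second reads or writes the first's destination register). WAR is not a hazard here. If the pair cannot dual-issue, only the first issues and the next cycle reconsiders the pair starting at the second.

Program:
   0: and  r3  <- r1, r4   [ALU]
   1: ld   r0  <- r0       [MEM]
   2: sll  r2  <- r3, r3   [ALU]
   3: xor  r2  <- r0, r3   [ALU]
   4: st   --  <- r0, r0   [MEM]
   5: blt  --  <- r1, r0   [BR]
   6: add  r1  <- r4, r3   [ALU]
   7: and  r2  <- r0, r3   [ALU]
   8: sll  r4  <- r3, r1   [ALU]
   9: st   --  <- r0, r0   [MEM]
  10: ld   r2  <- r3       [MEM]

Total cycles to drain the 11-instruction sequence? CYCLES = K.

CYCLES = 7

[0] i0&i1  and ld  -- dual
[1] i2  sll  -- WAW r2
[2] i3&i4  xor st  -- dual
[3] i5&i6  blt add  -- dual
[4] i7&i8  and sll  -- dual
[5] i9  st  -- no-port MEM/MEM
[6] i10  ld  -- tail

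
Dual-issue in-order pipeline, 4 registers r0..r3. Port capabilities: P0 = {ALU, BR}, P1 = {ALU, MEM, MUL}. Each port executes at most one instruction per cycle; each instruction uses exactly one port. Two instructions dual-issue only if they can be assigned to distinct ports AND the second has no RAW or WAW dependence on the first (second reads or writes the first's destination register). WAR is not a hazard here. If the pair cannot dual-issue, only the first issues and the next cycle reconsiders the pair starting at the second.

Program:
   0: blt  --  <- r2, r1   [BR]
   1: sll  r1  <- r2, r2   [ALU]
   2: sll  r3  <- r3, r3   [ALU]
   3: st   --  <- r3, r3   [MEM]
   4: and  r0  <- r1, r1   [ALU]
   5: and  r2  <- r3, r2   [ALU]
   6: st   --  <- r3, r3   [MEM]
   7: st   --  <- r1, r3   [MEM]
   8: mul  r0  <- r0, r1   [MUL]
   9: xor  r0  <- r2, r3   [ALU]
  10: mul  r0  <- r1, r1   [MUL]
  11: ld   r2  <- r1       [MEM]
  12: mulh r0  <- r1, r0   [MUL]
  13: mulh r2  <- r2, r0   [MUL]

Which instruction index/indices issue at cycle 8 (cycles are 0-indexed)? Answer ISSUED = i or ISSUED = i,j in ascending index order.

c0: i0&i1 blt.BR+sll.ALU  pair
c1: i2 sll.ALU  RAW r3
c2: i3&i4 st.MEM+and.ALU  pair
c3: i5&i6 and.ALU+st.MEM  pair
c4: i7 st.MEM  no-port MEM/MUL
c5: i8 mul.MUL  WAW r0
c6: i9 xor.ALU  WAW r0
c7: i10 mul.MUL  no-port MUL/MEM
c8: i11 ld.MEM  no-port MEM/MUL
c9: i12 mulh.MUL  no-port MUL/MUL
c10: i13 mulh.MUL  tail

ISSUED = 11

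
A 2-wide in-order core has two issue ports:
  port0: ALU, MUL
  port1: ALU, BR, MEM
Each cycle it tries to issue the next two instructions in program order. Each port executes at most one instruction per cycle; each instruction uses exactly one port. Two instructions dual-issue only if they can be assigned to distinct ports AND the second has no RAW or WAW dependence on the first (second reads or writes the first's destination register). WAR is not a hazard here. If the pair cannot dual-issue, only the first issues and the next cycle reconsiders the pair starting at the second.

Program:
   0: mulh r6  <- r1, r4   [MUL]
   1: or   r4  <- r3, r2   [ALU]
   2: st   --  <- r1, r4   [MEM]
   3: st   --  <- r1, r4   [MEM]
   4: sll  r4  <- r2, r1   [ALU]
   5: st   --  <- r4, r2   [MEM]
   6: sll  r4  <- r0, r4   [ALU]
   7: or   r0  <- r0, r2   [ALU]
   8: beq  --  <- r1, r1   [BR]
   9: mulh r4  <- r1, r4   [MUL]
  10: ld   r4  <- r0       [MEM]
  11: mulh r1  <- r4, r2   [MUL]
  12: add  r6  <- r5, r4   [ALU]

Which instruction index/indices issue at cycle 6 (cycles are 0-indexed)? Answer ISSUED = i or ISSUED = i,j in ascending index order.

ISSUED = 10

  cy0 -> i0/i1 (mulh.MUL or.ALU) 2-wide
  cy1 -> i2 (st.MEM) no-port MEM/MEM
  cy2 -> i3/i4 (st.MEM sll.ALU) 2-wide
  cy3 -> i5/i6 (st.MEM sll.ALU) 2-wide
  cy4 -> i7/i8 (or.ALU beq.BR) 2-wide
  cy5 -> i9 (mulh.MUL) WAW r4
  cy6 -> i10 (ld.MEM) RAW r4
  cy7 -> i11/i12 (mulh.MUL add.ALU) 2-wide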